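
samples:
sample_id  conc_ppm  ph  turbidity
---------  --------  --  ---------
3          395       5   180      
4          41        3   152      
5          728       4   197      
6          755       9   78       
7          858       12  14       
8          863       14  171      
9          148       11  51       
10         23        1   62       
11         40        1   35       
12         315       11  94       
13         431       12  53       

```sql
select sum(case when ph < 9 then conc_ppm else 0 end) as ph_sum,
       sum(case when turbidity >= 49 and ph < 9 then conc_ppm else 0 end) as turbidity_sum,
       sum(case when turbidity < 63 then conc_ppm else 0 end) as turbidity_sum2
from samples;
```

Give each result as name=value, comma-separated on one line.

[ph_sum: ph < 9]
sample_id=3: ✓ → 395
sample_id=4: ✓ → 41
sample_id=5: ✓ → 728
sample_id=6: ✗
sample_id=7: ✗
sample_id=8: ✗
sample_id=9: ✗
sample_id=10: ✓ → 23
sample_id=11: ✓ → 40
sample_id=12: ✗
sample_id=13: ✗
ph_sum = 395 + 41 + 728 + 23 + 40 = 1227
—
[turbidity_sum: turbidity >= 49 and ph < 9]
sample_id=3: ✓ → 395
sample_id=4: ✓ → 41
sample_id=5: ✓ → 728
sample_id=6: ✗
sample_id=7: ✗
sample_id=8: ✗
sample_id=9: ✗
sample_id=10: ✓ → 23
sample_id=11: ✗
sample_id=12: ✗
sample_id=13: ✗
turbidity_sum = 395 + 41 + 728 + 23 = 1187
—
[turbidity_sum2: turbidity < 63]
sample_id=3: ✗
sample_id=4: ✗
sample_id=5: ✗
sample_id=6: ✗
sample_id=7: ✓ → 858
sample_id=8: ✗
sample_id=9: ✓ → 148
sample_id=10: ✓ → 23
sample_id=11: ✓ → 40
sample_id=12: ✗
sample_id=13: ✓ → 431
turbidity_sum2 = 858 + 148 + 23 + 40 + 431 = 1500

ph_sum=1227, turbidity_sum=1187, turbidity_sum2=1500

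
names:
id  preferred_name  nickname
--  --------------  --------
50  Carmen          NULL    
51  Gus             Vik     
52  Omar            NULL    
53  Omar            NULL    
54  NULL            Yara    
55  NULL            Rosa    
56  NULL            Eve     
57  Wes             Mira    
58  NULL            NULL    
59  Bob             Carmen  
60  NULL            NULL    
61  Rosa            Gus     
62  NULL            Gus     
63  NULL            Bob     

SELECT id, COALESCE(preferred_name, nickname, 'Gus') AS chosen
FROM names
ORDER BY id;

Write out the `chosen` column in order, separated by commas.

Carmen, Gus, Omar, Omar, Yara, Rosa, Eve, Wes, Gus, Bob, Gus, Rosa, Gus, Bob

id=50: preferred_name=Carmen → Carmen
id=51: preferred_name=Gus → Gus
id=52: preferred_name=Omar → Omar
id=53: preferred_name=Omar → Omar
id=54: preferred_name=NULL, nickname=Yara → Yara
id=55: preferred_name=NULL, nickname=Rosa → Rosa
id=56: preferred_name=NULL, nickname=Eve → Eve
id=57: preferred_name=Wes → Wes
id=58: preferred_name=NULL, nickname=NULL, → literal Gus → Gus
id=59: preferred_name=Bob → Bob
id=60: preferred_name=NULL, nickname=NULL, → literal Gus → Gus
id=61: preferred_name=Rosa → Rosa
id=62: preferred_name=NULL, nickname=Gus → Gus
id=63: preferred_name=NULL, nickname=Bob → Bob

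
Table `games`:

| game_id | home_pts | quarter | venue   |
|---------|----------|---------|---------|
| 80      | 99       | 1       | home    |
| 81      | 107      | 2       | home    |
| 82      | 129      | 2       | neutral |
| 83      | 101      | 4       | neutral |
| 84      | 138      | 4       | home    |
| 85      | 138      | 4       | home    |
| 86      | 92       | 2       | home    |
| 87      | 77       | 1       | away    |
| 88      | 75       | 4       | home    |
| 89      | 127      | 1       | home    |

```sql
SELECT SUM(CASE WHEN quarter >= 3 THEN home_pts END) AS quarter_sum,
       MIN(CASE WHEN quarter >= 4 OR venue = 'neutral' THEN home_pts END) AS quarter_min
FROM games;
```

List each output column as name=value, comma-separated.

quarter_sum=452, quarter_min=75

[quarter_sum: quarter >= 3]
game_id=80: ✗
game_id=81: ✗
game_id=82: ✗
game_id=83: ✓ → 101
game_id=84: ✓ → 138
game_id=85: ✓ → 138
game_id=86: ✗
game_id=87: ✗
game_id=88: ✓ → 75
game_id=89: ✗
quarter_sum = 101 + 138 + 138 + 75 = 452
—
[quarter_min: quarter >= 4 OR venue = 'neutral']
game_id=80: ✗
game_id=81: ✗
game_id=82: ✓ → 129
game_id=83: ✓ → 101
game_id=84: ✓ → 138
game_id=85: ✓ → 138
game_id=86: ✗
game_id=87: ✗
game_id=88: ✓ → 75
game_id=89: ✗
quarter_min = MIN(129, 101, 138, 138, 75) = 75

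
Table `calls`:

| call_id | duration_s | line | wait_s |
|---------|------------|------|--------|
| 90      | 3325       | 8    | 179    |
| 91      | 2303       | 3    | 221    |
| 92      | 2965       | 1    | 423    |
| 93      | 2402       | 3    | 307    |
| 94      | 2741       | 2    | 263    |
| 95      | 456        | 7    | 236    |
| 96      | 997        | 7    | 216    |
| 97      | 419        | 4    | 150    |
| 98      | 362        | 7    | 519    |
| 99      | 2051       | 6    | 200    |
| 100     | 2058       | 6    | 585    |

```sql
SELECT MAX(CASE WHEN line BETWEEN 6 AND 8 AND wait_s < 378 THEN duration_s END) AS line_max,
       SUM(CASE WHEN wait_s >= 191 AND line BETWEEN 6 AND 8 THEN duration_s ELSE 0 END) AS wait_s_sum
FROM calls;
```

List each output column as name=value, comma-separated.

line_max=3325, wait_s_sum=5924

[line_max: line BETWEEN 6 AND 8 AND wait_s < 378]
call_id=90: ✓ → 3325
call_id=91: ✗
call_id=92: ✗
call_id=93: ✗
call_id=94: ✗
call_id=95: ✓ → 456
call_id=96: ✓ → 997
call_id=97: ✗
call_id=98: ✗
call_id=99: ✓ → 2051
call_id=100: ✗
line_max = MAX(3325, 456, 997, 2051) = 3325
—
[wait_s_sum: wait_s >= 191 AND line BETWEEN 6 AND 8]
call_id=90: ✗
call_id=91: ✗
call_id=92: ✗
call_id=93: ✗
call_id=94: ✗
call_id=95: ✓ → 456
call_id=96: ✓ → 997
call_id=97: ✗
call_id=98: ✓ → 362
call_id=99: ✓ → 2051
call_id=100: ✓ → 2058
wait_s_sum = 456 + 997 + 362 + 2051 + 2058 = 5924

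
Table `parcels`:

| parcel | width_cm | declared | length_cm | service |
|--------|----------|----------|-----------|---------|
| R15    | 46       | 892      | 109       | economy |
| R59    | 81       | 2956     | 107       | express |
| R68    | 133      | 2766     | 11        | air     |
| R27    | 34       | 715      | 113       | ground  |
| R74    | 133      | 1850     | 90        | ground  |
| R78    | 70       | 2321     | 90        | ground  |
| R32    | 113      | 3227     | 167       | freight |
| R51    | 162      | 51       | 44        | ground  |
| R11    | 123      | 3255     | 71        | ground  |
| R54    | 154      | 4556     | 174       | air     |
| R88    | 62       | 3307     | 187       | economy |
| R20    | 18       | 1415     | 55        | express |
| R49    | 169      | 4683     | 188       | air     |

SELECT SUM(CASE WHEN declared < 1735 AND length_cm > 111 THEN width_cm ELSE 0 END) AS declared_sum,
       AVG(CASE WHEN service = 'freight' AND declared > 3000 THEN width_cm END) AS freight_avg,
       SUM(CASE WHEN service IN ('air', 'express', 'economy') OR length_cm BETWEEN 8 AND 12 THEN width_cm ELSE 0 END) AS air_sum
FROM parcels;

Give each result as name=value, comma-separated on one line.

declared_sum=34, freight_avg=113, air_sum=663

[declared_sum: declared < 1735 AND length_cm > 111]
parcel=R15: ✗
parcel=R59: ✗
parcel=R68: ✗
parcel=R27: ✓ → 34
parcel=R74: ✗
parcel=R78: ✗
parcel=R32: ✗
parcel=R51: ✗
parcel=R11: ✗
parcel=R54: ✗
parcel=R88: ✗
parcel=R20: ✗
parcel=R49: ✗
declared_sum = 34
—
[freight_avg: service = 'freight' AND declared > 3000]
parcel=R15: ✗
parcel=R59: ✗
parcel=R68: ✗
parcel=R27: ✗
parcel=R74: ✗
parcel=R78: ✗
parcel=R32: ✓ → 113
parcel=R51: ✗
parcel=R11: ✗
parcel=R54: ✗
parcel=R88: ✗
parcel=R20: ✗
parcel=R49: ✗
freight_avg = 113
—
[air_sum: service IN ('air', 'express', 'economy') OR length_cm BETWEEN 8 AND 12]
parcel=R15: ✓ → 46
parcel=R59: ✓ → 81
parcel=R68: ✓ → 133
parcel=R27: ✗
parcel=R74: ✗
parcel=R78: ✗
parcel=R32: ✗
parcel=R51: ✗
parcel=R11: ✗
parcel=R54: ✓ → 154
parcel=R88: ✓ → 62
parcel=R20: ✓ → 18
parcel=R49: ✓ → 169
air_sum = 46 + 81 + 133 + 154 + 62 + 18 + 169 = 663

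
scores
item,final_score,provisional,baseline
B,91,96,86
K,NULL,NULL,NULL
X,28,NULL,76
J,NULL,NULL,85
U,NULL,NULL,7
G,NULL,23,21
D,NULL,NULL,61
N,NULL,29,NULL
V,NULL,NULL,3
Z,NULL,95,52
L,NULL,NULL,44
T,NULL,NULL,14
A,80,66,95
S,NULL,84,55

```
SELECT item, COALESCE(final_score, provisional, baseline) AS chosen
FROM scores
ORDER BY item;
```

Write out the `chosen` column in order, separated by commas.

80, 91, 61, 23, 85, NULL, 44, 29, 84, 14, 7, 3, 28, 95

item=A: final_score=80 → 80
item=B: final_score=91 → 91
item=D: final_score=NULL, provisional=NULL, baseline=61 → 61
item=G: final_score=NULL, provisional=23 → 23
item=J: final_score=NULL, provisional=NULL, baseline=85 → 85
item=K: final_score=NULL, provisional=NULL, baseline=NULL (all NULL) → NULL
item=L: final_score=NULL, provisional=NULL, baseline=44 → 44
item=N: final_score=NULL, provisional=29 → 29
item=S: final_score=NULL, provisional=84 → 84
item=T: final_score=NULL, provisional=NULL, baseline=14 → 14
item=U: final_score=NULL, provisional=NULL, baseline=7 → 7
item=V: final_score=NULL, provisional=NULL, baseline=3 → 3
item=X: final_score=28 → 28
item=Z: final_score=NULL, provisional=95 → 95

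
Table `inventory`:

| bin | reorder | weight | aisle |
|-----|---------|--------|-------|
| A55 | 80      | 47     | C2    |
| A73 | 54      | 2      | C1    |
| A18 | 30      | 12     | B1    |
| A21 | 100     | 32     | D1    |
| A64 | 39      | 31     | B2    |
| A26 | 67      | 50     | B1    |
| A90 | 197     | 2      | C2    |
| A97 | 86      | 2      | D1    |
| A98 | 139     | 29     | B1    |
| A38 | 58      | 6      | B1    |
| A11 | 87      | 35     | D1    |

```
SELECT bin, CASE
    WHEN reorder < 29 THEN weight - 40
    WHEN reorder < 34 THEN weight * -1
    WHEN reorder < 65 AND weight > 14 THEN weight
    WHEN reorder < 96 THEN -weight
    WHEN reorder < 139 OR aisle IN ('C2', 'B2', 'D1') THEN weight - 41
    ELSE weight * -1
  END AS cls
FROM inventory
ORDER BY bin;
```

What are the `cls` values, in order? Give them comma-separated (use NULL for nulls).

bin=A11: reorder < 96 → -35
bin=A18: reorder < 34 → -12
bin=A21: reorder < 139 OR aisle IN ('C2', 'B2', 'D1') → -9
bin=A26: reorder < 96 → -50
bin=A38: reorder < 96 → -6
bin=A55: reorder < 96 → -47
bin=A64: reorder < 65 AND weight > 14 → 31
bin=A73: reorder < 96 → -2
bin=A90: reorder < 139 OR aisle IN ('C2', 'B2', 'D1') → -39
bin=A97: reorder < 96 → -2
bin=A98: ELSE → -29

-35, -12, -9, -50, -6, -47, 31, -2, -39, -2, -29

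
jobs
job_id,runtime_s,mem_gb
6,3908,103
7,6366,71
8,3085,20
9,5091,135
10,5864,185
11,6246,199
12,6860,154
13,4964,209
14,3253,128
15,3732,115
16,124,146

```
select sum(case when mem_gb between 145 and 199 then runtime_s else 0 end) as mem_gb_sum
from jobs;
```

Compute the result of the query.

19094

job_id=6: ✗
job_id=7: ✗
job_id=8: ✗
job_id=9: ✗
job_id=10: ✓ → 5864
job_id=11: ✓ → 6246
job_id=12: ✓ → 6860
job_id=13: ✗
job_id=14: ✗
job_id=15: ✗
job_id=16: ✓ → 124
mem_gb_sum = 5864 + 6246 + 6860 + 124 = 19094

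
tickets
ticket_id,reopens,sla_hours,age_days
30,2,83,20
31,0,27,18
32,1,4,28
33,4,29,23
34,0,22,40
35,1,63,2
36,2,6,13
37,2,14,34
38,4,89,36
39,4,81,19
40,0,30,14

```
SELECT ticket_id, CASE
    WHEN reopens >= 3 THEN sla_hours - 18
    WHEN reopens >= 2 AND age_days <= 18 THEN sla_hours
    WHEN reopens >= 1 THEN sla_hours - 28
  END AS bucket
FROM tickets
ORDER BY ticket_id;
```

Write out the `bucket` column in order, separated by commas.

ticket_id=30: reopens >= 1 → 55
ticket_id=31: (no match → NULL) → NULL
ticket_id=32: reopens >= 1 → -24
ticket_id=33: reopens >= 3 → 11
ticket_id=34: (no match → NULL) → NULL
ticket_id=35: reopens >= 1 → 35
ticket_id=36: reopens >= 2 AND age_days <= 18 → 6
ticket_id=37: reopens >= 1 → -14
ticket_id=38: reopens >= 3 → 71
ticket_id=39: reopens >= 3 → 63
ticket_id=40: (no match → NULL) → NULL

55, NULL, -24, 11, NULL, 35, 6, -14, 71, 63, NULL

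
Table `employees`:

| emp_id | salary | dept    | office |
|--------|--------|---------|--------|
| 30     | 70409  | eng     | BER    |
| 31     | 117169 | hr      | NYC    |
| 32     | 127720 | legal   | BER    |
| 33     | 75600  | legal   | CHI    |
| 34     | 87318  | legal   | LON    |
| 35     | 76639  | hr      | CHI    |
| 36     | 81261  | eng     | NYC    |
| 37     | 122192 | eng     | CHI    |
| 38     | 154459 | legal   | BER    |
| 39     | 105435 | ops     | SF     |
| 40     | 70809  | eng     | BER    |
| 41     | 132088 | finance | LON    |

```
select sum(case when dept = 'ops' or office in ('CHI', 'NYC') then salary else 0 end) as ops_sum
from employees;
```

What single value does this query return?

578296

emp_id=30: ✗
emp_id=31: ✓ → 117169
emp_id=32: ✗
emp_id=33: ✓ → 75600
emp_id=34: ✗
emp_id=35: ✓ → 76639
emp_id=36: ✓ → 81261
emp_id=37: ✓ → 122192
emp_id=38: ✗
emp_id=39: ✓ → 105435
emp_id=40: ✗
emp_id=41: ✗
ops_sum = 117169 + 75600 + 76639 + 81261 + 122192 + 105435 = 578296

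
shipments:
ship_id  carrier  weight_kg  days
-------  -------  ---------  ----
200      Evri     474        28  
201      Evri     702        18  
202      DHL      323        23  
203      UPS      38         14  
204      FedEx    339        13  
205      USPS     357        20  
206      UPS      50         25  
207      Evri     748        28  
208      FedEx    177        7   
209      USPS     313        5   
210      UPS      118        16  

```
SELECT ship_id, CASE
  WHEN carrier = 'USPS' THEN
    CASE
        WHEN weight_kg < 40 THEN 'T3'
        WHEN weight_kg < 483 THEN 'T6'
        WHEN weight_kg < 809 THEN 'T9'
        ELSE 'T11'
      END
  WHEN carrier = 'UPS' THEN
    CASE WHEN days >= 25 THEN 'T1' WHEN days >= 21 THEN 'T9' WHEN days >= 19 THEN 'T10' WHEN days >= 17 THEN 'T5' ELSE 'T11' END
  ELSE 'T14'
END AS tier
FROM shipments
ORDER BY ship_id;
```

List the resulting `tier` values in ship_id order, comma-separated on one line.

T14, T14, T14, T11, T14, T6, T1, T14, T14, T6, T11

ship_id=200: carrier='Evri' → outer ELSE → T14
ship_id=201: carrier='Evri' → outer ELSE → T14
ship_id=202: carrier='DHL' → outer ELSE → T14
ship_id=203: carrier='UPS' → inner[ELSE] → T11
ship_id=204: carrier='FedEx' → outer ELSE → T14
ship_id=205: carrier='USPS' → inner[weight_kg < 483] → T6
ship_id=206: carrier='UPS' → inner[days >= 25] → T1
ship_id=207: carrier='Evri' → outer ELSE → T14
ship_id=208: carrier='FedEx' → outer ELSE → T14
ship_id=209: carrier='USPS' → inner[weight_kg < 483] → T6
ship_id=210: carrier='UPS' → inner[ELSE] → T11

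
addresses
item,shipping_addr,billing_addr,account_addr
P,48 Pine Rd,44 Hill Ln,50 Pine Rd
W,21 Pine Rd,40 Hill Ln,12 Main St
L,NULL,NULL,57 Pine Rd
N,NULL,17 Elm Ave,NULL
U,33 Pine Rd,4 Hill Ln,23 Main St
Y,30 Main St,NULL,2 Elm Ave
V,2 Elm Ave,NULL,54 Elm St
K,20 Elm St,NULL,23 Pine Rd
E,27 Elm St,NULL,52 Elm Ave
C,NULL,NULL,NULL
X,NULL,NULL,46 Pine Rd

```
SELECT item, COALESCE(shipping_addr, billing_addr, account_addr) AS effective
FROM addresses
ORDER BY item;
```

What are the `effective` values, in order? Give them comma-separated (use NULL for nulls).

NULL, 27 Elm St, 20 Elm St, 57 Pine Rd, 17 Elm Ave, 48 Pine Rd, 33 Pine Rd, 2 Elm Ave, 21 Pine Rd, 46 Pine Rd, 30 Main St

item=C: shipping_addr=NULL, billing_addr=NULL, account_addr=NULL (all NULL) → NULL
item=E: shipping_addr=27 Elm St → 27 Elm St
item=K: shipping_addr=20 Elm St → 20 Elm St
item=L: shipping_addr=NULL, billing_addr=NULL, account_addr=57 Pine Rd → 57 Pine Rd
item=N: shipping_addr=NULL, billing_addr=17 Elm Ave → 17 Elm Ave
item=P: shipping_addr=48 Pine Rd → 48 Pine Rd
item=U: shipping_addr=33 Pine Rd → 33 Pine Rd
item=V: shipping_addr=2 Elm Ave → 2 Elm Ave
item=W: shipping_addr=21 Pine Rd → 21 Pine Rd
item=X: shipping_addr=NULL, billing_addr=NULL, account_addr=46 Pine Rd → 46 Pine Rd
item=Y: shipping_addr=30 Main St → 30 Main St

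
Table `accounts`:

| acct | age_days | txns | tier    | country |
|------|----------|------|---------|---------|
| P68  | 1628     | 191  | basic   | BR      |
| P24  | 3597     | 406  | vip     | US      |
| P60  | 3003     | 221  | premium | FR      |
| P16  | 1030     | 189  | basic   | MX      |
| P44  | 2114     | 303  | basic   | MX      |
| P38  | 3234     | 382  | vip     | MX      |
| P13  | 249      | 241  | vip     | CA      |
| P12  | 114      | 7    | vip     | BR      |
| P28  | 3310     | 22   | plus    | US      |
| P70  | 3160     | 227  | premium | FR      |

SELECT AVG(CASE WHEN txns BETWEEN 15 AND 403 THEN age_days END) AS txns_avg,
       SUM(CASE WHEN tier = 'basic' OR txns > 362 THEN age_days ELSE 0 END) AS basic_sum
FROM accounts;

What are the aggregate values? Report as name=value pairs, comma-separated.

[txns_avg: txns BETWEEN 15 AND 403]
acct=P68: ✓ → 1628
acct=P24: ✗
acct=P60: ✓ → 3003
acct=P16: ✓ → 1030
acct=P44: ✓ → 2114
acct=P38: ✓ → 3234
acct=P13: ✓ → 249
acct=P12: ✗
acct=P28: ✓ → 3310
acct=P70: ✓ → 3160
txns_avg = (1628 + 3003 + 1030 + 2114 + 3234 + 249 + 3310 + 3160) / 8 = 2216
—
[basic_sum: tier = 'basic' OR txns > 362]
acct=P68: ✓ → 1628
acct=P24: ✓ → 3597
acct=P60: ✗
acct=P16: ✓ → 1030
acct=P44: ✓ → 2114
acct=P38: ✓ → 3234
acct=P13: ✗
acct=P12: ✗
acct=P28: ✗
acct=P70: ✗
basic_sum = 1628 + 3597 + 1030 + 2114 + 3234 = 11603

txns_avg=2216, basic_sum=11603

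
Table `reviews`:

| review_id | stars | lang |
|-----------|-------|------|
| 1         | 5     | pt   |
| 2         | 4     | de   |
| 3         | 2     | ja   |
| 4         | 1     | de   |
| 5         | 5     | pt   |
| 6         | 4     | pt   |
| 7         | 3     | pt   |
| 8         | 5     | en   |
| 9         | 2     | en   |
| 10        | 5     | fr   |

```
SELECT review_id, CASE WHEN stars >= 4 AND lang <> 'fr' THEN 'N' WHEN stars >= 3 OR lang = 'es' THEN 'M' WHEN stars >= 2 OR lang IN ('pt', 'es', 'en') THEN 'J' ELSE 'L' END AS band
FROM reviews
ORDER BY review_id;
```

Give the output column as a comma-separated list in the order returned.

review_id=1: stars >= 4 AND lang <> 'fr' → N
review_id=2: stars >= 4 AND lang <> 'fr' → N
review_id=3: stars >= 2 OR lang IN ('pt', 'es', 'en') → J
review_id=4: ELSE → L
review_id=5: stars >= 4 AND lang <> 'fr' → N
review_id=6: stars >= 4 AND lang <> 'fr' → N
review_id=7: stars >= 3 OR lang = 'es' → M
review_id=8: stars >= 4 AND lang <> 'fr' → N
review_id=9: stars >= 2 OR lang IN ('pt', 'es', 'en') → J
review_id=10: stars >= 3 OR lang = 'es' → M

N, N, J, L, N, N, M, N, J, M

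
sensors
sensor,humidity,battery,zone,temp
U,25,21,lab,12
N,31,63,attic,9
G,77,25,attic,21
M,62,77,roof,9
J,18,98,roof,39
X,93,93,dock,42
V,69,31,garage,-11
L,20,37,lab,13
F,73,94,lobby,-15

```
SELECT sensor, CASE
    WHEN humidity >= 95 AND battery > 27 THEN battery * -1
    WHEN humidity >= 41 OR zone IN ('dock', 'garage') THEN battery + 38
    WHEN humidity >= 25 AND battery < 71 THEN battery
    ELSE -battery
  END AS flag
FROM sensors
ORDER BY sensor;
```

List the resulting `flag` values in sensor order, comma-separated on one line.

132, 63, -98, -37, 115, 63, 21, 69, 131

sensor=F: humidity >= 41 OR zone IN ('dock', 'garage') → 132
sensor=G: humidity >= 41 OR zone IN ('dock', 'garage') → 63
sensor=J: ELSE → -98
sensor=L: ELSE → -37
sensor=M: humidity >= 41 OR zone IN ('dock', 'garage') → 115
sensor=N: humidity >= 25 AND battery < 71 → 63
sensor=U: humidity >= 25 AND battery < 71 → 21
sensor=V: humidity >= 41 OR zone IN ('dock', 'garage') → 69
sensor=X: humidity >= 41 OR zone IN ('dock', 'garage') → 131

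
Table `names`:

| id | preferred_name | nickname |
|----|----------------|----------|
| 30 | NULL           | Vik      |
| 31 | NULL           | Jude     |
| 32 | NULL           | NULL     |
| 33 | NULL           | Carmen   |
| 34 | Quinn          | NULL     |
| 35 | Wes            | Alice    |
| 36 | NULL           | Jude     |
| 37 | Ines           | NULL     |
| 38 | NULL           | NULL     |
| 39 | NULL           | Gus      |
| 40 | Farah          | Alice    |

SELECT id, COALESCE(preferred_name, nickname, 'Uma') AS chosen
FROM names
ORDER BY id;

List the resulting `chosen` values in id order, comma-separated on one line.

Vik, Jude, Uma, Carmen, Quinn, Wes, Jude, Ines, Uma, Gus, Farah

id=30: preferred_name=NULL, nickname=Vik → Vik
id=31: preferred_name=NULL, nickname=Jude → Jude
id=32: preferred_name=NULL, nickname=NULL, → literal Uma → Uma
id=33: preferred_name=NULL, nickname=Carmen → Carmen
id=34: preferred_name=Quinn → Quinn
id=35: preferred_name=Wes → Wes
id=36: preferred_name=NULL, nickname=Jude → Jude
id=37: preferred_name=Ines → Ines
id=38: preferred_name=NULL, nickname=NULL, → literal Uma → Uma
id=39: preferred_name=NULL, nickname=Gus → Gus
id=40: preferred_name=Farah → Farah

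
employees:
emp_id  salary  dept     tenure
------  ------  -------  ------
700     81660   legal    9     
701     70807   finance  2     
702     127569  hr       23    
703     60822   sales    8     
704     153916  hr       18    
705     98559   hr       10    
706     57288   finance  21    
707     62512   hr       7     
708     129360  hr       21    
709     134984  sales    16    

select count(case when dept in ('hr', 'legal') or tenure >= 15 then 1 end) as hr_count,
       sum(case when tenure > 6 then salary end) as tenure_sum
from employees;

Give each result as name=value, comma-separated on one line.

[hr_count: dept in ('hr', 'legal') or tenure >= 15]
emp_id=700: ✓ → 1
emp_id=701: ✗
emp_id=702: ✓ → 1
emp_id=703: ✗
emp_id=704: ✓ → 1
emp_id=705: ✓ → 1
emp_id=706: ✓ → 1
emp_id=707: ✓ → 1
emp_id=708: ✓ → 1
emp_id=709: ✓ → 1
hr_count = COUNT(1, 1, 1, 1, 1, 1, 1, 1) = 8
—
[tenure_sum: tenure > 6]
emp_id=700: ✓ → 81660
emp_id=701: ✗
emp_id=702: ✓ → 127569
emp_id=703: ✓ → 60822
emp_id=704: ✓ → 153916
emp_id=705: ✓ → 98559
emp_id=706: ✓ → 57288
emp_id=707: ✓ → 62512
emp_id=708: ✓ → 129360
emp_id=709: ✓ → 134984
tenure_sum = 81660 + 127569 + 60822 + 153916 + 98559 + 57288 + 62512 + 129360 + 134984 = 906670

hr_count=8, tenure_sum=906670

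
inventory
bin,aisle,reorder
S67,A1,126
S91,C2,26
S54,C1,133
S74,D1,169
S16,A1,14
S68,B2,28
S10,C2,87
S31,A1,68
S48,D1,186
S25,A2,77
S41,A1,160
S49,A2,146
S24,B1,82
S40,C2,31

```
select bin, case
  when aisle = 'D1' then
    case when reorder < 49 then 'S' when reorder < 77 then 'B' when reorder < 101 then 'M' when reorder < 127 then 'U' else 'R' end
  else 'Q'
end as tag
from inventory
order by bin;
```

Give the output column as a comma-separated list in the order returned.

bin=S10: aisle='C2' → outer ELSE → Q
bin=S16: aisle='A1' → outer ELSE → Q
bin=S24: aisle='B1' → outer ELSE → Q
bin=S25: aisle='A2' → outer ELSE → Q
bin=S31: aisle='A1' → outer ELSE → Q
bin=S40: aisle='C2' → outer ELSE → Q
bin=S41: aisle='A1' → outer ELSE → Q
bin=S48: aisle='D1' → inner[ELSE] → R
bin=S49: aisle='A2' → outer ELSE → Q
bin=S54: aisle='C1' → outer ELSE → Q
bin=S67: aisle='A1' → outer ELSE → Q
bin=S68: aisle='B2' → outer ELSE → Q
bin=S74: aisle='D1' → inner[ELSE] → R
bin=S91: aisle='C2' → outer ELSE → Q

Q, Q, Q, Q, Q, Q, Q, R, Q, Q, Q, Q, R, Q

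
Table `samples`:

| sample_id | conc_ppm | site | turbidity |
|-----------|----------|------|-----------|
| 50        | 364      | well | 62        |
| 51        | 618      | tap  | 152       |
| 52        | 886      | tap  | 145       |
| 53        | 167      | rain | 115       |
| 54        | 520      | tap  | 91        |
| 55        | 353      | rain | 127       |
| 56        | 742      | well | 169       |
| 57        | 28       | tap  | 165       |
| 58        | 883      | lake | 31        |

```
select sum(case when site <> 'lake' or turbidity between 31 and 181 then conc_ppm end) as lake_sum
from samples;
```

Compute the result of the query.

4561

sample_id=50: ✓ → 364
sample_id=51: ✓ → 618
sample_id=52: ✓ → 886
sample_id=53: ✓ → 167
sample_id=54: ✓ → 520
sample_id=55: ✓ → 353
sample_id=56: ✓ → 742
sample_id=57: ✓ → 28
sample_id=58: ✓ → 883
lake_sum = 364 + 618 + 886 + 167 + 520 + 353 + 742 + 28 + 883 = 4561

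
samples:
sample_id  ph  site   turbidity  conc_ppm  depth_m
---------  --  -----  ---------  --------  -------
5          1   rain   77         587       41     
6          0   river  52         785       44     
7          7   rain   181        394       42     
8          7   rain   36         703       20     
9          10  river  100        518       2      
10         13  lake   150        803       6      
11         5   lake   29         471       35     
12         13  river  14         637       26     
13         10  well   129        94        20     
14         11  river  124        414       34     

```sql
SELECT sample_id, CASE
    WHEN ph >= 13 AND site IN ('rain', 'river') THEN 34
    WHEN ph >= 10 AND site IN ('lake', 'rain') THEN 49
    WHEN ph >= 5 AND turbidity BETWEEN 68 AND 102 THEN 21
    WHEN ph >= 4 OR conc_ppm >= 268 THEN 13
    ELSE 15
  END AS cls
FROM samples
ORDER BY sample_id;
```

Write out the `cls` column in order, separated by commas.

13, 13, 13, 13, 21, 49, 13, 34, 13, 13

sample_id=5: ph >= 4 OR conc_ppm >= 268 → 13
sample_id=6: ph >= 4 OR conc_ppm >= 268 → 13
sample_id=7: ph >= 4 OR conc_ppm >= 268 → 13
sample_id=8: ph >= 4 OR conc_ppm >= 268 → 13
sample_id=9: ph >= 5 AND turbidity BETWEEN 68 AND 102 → 21
sample_id=10: ph >= 10 AND site IN ('lake', 'rain') → 49
sample_id=11: ph >= 4 OR conc_ppm >= 268 → 13
sample_id=12: ph >= 13 AND site IN ('rain', 'river') → 34
sample_id=13: ph >= 4 OR conc_ppm >= 268 → 13
sample_id=14: ph >= 4 OR conc_ppm >= 268 → 13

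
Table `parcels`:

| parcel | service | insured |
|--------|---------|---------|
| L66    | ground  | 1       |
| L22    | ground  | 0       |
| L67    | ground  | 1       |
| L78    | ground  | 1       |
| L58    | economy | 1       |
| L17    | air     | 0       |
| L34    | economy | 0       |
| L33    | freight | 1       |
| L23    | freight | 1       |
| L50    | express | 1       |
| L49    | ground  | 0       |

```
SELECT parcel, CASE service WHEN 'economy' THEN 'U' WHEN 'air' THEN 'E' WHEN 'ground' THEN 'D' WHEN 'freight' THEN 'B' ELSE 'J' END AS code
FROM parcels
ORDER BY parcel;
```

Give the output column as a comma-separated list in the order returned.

parcel=L17: service='air' → E
parcel=L22: service='ground' → D
parcel=L23: service='freight' → B
parcel=L33: service='freight' → B
parcel=L34: service='economy' → U
parcel=L49: service='ground' → D
parcel=L50: ELSE → J
parcel=L58: service='economy' → U
parcel=L66: service='ground' → D
parcel=L67: service='ground' → D
parcel=L78: service='ground' → D

E, D, B, B, U, D, J, U, D, D, D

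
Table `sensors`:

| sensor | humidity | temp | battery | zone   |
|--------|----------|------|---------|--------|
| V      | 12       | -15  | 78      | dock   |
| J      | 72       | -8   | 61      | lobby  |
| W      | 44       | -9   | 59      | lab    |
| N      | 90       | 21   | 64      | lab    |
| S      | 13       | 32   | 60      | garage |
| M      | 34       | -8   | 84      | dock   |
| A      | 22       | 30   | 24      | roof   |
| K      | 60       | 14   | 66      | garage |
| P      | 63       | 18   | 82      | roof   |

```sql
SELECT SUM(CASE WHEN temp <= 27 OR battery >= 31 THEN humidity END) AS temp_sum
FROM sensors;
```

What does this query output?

sensor=V: ✓ → 12
sensor=J: ✓ → 72
sensor=W: ✓ → 44
sensor=N: ✓ → 90
sensor=S: ✓ → 13
sensor=M: ✓ → 34
sensor=A: ✗
sensor=K: ✓ → 60
sensor=P: ✓ → 63
temp_sum = 12 + 72 + 44 + 90 + 13 + 34 + 60 + 63 = 388

388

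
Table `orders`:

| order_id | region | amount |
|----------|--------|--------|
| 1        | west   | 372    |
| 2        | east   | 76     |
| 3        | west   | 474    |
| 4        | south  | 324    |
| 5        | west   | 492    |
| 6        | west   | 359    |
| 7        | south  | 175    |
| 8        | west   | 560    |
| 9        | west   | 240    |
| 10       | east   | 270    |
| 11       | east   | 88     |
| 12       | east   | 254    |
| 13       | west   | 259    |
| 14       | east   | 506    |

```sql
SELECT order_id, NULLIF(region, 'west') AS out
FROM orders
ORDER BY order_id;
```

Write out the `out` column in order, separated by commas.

NULL, east, NULL, south, NULL, NULL, south, NULL, NULL, east, east, east, NULL, east

order_id=1: region=west vs west: equal → NULL
order_id=2: region=east vs west: differ → east
order_id=3: region=west vs west: equal → NULL
order_id=4: region=south vs west: differ → south
order_id=5: region=west vs west: equal → NULL
order_id=6: region=west vs west: equal → NULL
order_id=7: region=south vs west: differ → south
order_id=8: region=west vs west: equal → NULL
order_id=9: region=west vs west: equal → NULL
order_id=10: region=east vs west: differ → east
order_id=11: region=east vs west: differ → east
order_id=12: region=east vs west: differ → east
order_id=13: region=west vs west: equal → NULL
order_id=14: region=east vs west: differ → east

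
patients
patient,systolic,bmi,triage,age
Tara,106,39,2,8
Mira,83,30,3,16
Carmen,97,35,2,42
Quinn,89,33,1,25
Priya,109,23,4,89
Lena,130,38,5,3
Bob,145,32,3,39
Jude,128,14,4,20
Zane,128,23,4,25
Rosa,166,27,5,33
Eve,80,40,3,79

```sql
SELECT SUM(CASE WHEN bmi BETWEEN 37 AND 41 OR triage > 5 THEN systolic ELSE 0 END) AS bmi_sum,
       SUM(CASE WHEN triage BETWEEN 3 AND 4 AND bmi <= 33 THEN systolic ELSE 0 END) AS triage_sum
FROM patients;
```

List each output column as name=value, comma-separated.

[bmi_sum: bmi BETWEEN 37 AND 41 OR triage > 5]
patient=Tara: ✓ → 106
patient=Mira: ✗
patient=Carmen: ✗
patient=Quinn: ✗
patient=Priya: ✗
patient=Lena: ✓ → 130
patient=Bob: ✗
patient=Jude: ✗
patient=Zane: ✗
patient=Rosa: ✗
patient=Eve: ✓ → 80
bmi_sum = 106 + 130 + 80 = 316
—
[triage_sum: triage BETWEEN 3 AND 4 AND bmi <= 33]
patient=Tara: ✗
patient=Mira: ✓ → 83
patient=Carmen: ✗
patient=Quinn: ✗
patient=Priya: ✓ → 109
patient=Lena: ✗
patient=Bob: ✓ → 145
patient=Jude: ✓ → 128
patient=Zane: ✓ → 128
patient=Rosa: ✗
patient=Eve: ✗
triage_sum = 83 + 109 + 145 + 128 + 128 = 593

bmi_sum=316, triage_sum=593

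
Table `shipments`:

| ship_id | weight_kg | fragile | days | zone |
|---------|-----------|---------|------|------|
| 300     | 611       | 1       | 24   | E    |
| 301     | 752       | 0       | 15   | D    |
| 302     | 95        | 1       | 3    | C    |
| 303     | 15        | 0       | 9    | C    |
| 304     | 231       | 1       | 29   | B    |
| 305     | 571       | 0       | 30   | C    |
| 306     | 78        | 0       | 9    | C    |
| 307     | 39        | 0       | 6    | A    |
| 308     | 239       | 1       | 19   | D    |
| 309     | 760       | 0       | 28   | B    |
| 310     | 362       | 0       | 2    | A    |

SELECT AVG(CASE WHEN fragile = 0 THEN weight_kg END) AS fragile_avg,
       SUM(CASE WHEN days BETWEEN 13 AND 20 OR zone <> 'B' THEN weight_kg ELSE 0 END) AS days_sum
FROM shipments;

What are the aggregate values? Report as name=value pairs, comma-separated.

fragile_avg=368.1428571429, days_sum=2762

[fragile_avg: fragile = 0]
ship_id=300: ✗
ship_id=301: ✓ → 752
ship_id=302: ✗
ship_id=303: ✓ → 15
ship_id=304: ✗
ship_id=305: ✓ → 571
ship_id=306: ✓ → 78
ship_id=307: ✓ → 39
ship_id=308: ✗
ship_id=309: ✓ → 760
ship_id=310: ✓ → 362
fragile_avg = (752 + 15 + 571 + 78 + 39 + 760 + 362) / 7 = 368.1428571429
—
[days_sum: days BETWEEN 13 AND 20 OR zone <> 'B']
ship_id=300: ✓ → 611
ship_id=301: ✓ → 752
ship_id=302: ✓ → 95
ship_id=303: ✓ → 15
ship_id=304: ✗
ship_id=305: ✓ → 571
ship_id=306: ✓ → 78
ship_id=307: ✓ → 39
ship_id=308: ✓ → 239
ship_id=309: ✗
ship_id=310: ✓ → 362
days_sum = 611 + 752 + 95 + 15 + 571 + 78 + 39 + 239 + 362 = 2762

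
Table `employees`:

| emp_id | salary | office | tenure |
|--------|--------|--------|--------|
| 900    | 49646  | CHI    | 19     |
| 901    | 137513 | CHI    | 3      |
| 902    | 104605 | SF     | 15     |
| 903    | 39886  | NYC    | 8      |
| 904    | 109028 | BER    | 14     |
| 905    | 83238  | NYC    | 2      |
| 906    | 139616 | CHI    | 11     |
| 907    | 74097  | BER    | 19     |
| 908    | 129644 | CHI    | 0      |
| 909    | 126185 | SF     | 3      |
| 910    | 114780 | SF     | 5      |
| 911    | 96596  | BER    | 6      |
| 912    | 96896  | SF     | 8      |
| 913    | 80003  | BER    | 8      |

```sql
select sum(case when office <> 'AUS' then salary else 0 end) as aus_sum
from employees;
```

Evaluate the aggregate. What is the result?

emp_id=900: ✓ → 49646
emp_id=901: ✓ → 137513
emp_id=902: ✓ → 104605
emp_id=903: ✓ → 39886
emp_id=904: ✓ → 109028
emp_id=905: ✓ → 83238
emp_id=906: ✓ → 139616
emp_id=907: ✓ → 74097
emp_id=908: ✓ → 129644
emp_id=909: ✓ → 126185
emp_id=910: ✓ → 114780
emp_id=911: ✓ → 96596
emp_id=912: ✓ → 96896
emp_id=913: ✓ → 80003
aus_sum = 49646 + 137513 + 104605 + 39886 + 109028 + 83238 + 139616 + 74097 + 129644 + 126185 + 114780 + 96596 + 96896 + 80003 = 1381733

1381733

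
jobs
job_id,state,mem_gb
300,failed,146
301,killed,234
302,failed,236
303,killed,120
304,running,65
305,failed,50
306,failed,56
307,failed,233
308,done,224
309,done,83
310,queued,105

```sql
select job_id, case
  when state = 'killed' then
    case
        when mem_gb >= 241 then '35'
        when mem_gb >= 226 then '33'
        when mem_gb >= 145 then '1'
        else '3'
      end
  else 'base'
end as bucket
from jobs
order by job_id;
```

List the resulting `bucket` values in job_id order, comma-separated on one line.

job_id=300: state='failed' → outer ELSE → base
job_id=301: state='killed' → inner[mem_gb >= 226] → 33
job_id=302: state='failed' → outer ELSE → base
job_id=303: state='killed' → inner[ELSE] → 3
job_id=304: state='running' → outer ELSE → base
job_id=305: state='failed' → outer ELSE → base
job_id=306: state='failed' → outer ELSE → base
job_id=307: state='failed' → outer ELSE → base
job_id=308: state='done' → outer ELSE → base
job_id=309: state='done' → outer ELSE → base
job_id=310: state='queued' → outer ELSE → base

base, 33, base, 3, base, base, base, base, base, base, base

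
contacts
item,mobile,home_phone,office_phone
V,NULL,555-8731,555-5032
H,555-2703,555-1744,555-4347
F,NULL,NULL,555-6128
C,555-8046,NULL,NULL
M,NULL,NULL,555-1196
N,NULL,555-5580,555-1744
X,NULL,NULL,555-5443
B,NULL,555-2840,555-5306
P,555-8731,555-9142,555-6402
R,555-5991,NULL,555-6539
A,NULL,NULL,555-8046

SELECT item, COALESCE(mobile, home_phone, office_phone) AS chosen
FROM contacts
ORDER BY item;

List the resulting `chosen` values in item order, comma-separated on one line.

item=A: mobile=NULL, home_phone=NULL, office_phone=555-8046 → 555-8046
item=B: mobile=NULL, home_phone=555-2840 → 555-2840
item=C: mobile=555-8046 → 555-8046
item=F: mobile=NULL, home_phone=NULL, office_phone=555-6128 → 555-6128
item=H: mobile=555-2703 → 555-2703
item=M: mobile=NULL, home_phone=NULL, office_phone=555-1196 → 555-1196
item=N: mobile=NULL, home_phone=555-5580 → 555-5580
item=P: mobile=555-8731 → 555-8731
item=R: mobile=555-5991 → 555-5991
item=V: mobile=NULL, home_phone=555-8731 → 555-8731
item=X: mobile=NULL, home_phone=NULL, office_phone=555-5443 → 555-5443

555-8046, 555-2840, 555-8046, 555-6128, 555-2703, 555-1196, 555-5580, 555-8731, 555-5991, 555-8731, 555-5443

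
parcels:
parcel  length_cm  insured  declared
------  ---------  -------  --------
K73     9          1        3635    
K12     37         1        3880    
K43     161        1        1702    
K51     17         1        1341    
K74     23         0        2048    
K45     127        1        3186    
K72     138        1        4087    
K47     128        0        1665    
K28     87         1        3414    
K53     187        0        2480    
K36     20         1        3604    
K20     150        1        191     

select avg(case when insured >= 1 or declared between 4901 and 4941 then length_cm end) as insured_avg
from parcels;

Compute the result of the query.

parcel=K73: ✓ → 9
parcel=K12: ✓ → 37
parcel=K43: ✓ → 161
parcel=K51: ✓ → 17
parcel=K74: ✗
parcel=K45: ✓ → 127
parcel=K72: ✓ → 138
parcel=K47: ✗
parcel=K28: ✓ → 87
parcel=K53: ✗
parcel=K36: ✓ → 20
parcel=K20: ✓ → 150
insured_avg = (9 + 37 + 161 + 17 + 127 + 138 + 87 + 20 + 150) / 9 = 82.8888888889

82.8888888889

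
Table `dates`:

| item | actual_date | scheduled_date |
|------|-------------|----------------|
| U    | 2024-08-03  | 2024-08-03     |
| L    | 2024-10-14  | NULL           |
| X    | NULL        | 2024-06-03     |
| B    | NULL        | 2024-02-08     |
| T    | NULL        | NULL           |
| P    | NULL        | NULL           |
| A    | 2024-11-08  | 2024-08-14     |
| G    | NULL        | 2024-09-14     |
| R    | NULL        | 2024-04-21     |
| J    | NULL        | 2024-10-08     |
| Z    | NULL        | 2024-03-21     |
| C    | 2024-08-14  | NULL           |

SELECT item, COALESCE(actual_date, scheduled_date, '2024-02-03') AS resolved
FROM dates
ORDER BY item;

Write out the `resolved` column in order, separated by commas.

item=A: actual_date=2024-11-08 → 2024-11-08
item=B: actual_date=NULL, scheduled_date=2024-02-08 → 2024-02-08
item=C: actual_date=2024-08-14 → 2024-08-14
item=G: actual_date=NULL, scheduled_date=2024-09-14 → 2024-09-14
item=J: actual_date=NULL, scheduled_date=2024-10-08 → 2024-10-08
item=L: actual_date=2024-10-14 → 2024-10-14
item=P: actual_date=NULL, scheduled_date=NULL, → literal 2024-02-03 → 2024-02-03
item=R: actual_date=NULL, scheduled_date=2024-04-21 → 2024-04-21
item=T: actual_date=NULL, scheduled_date=NULL, → literal 2024-02-03 → 2024-02-03
item=U: actual_date=2024-08-03 → 2024-08-03
item=X: actual_date=NULL, scheduled_date=2024-06-03 → 2024-06-03
item=Z: actual_date=NULL, scheduled_date=2024-03-21 → 2024-03-21

2024-11-08, 2024-02-08, 2024-08-14, 2024-09-14, 2024-10-08, 2024-10-14, 2024-02-03, 2024-04-21, 2024-02-03, 2024-08-03, 2024-06-03, 2024-03-21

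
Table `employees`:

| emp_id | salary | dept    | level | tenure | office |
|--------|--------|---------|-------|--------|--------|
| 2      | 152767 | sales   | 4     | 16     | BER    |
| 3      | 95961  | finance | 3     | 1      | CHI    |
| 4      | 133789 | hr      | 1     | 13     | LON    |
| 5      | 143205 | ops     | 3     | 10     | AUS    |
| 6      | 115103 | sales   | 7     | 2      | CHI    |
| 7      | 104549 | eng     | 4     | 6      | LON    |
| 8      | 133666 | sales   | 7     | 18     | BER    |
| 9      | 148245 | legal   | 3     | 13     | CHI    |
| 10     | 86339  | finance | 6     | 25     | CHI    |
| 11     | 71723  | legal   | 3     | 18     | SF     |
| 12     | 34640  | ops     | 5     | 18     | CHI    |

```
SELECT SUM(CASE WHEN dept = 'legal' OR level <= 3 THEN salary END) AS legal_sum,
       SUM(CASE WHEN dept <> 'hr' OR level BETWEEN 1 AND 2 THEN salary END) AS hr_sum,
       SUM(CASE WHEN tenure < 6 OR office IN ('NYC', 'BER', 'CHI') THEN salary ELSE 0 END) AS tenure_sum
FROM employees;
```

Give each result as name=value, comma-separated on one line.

[legal_sum: dept = 'legal' OR level <= 3]
emp_id=2: ✗
emp_id=3: ✓ → 95961
emp_id=4: ✓ → 133789
emp_id=5: ✓ → 143205
emp_id=6: ✗
emp_id=7: ✗
emp_id=8: ✗
emp_id=9: ✓ → 148245
emp_id=10: ✗
emp_id=11: ✓ → 71723
emp_id=12: ✗
legal_sum = 95961 + 133789 + 143205 + 148245 + 71723 = 592923
—
[hr_sum: dept <> 'hr' OR level BETWEEN 1 AND 2]
emp_id=2: ✓ → 152767
emp_id=3: ✓ → 95961
emp_id=4: ✓ → 133789
emp_id=5: ✓ → 143205
emp_id=6: ✓ → 115103
emp_id=7: ✓ → 104549
emp_id=8: ✓ → 133666
emp_id=9: ✓ → 148245
emp_id=10: ✓ → 86339
emp_id=11: ✓ → 71723
emp_id=12: ✓ → 34640
hr_sum = 152767 + 95961 + 133789 + 143205 + 115103 + 104549 + 133666 + 148245 + 86339 + 71723 + 34640 = 1219987
—
[tenure_sum: tenure < 6 OR office IN ('NYC', 'BER', 'CHI')]
emp_id=2: ✓ → 152767
emp_id=3: ✓ → 95961
emp_id=4: ✗
emp_id=5: ✗
emp_id=6: ✓ → 115103
emp_id=7: ✗
emp_id=8: ✓ → 133666
emp_id=9: ✓ → 148245
emp_id=10: ✓ → 86339
emp_id=11: ✗
emp_id=12: ✓ → 34640
tenure_sum = 152767 + 95961 + 115103 + 133666 + 148245 + 86339 + 34640 = 766721

legal_sum=592923, hr_sum=1219987, tenure_sum=766721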